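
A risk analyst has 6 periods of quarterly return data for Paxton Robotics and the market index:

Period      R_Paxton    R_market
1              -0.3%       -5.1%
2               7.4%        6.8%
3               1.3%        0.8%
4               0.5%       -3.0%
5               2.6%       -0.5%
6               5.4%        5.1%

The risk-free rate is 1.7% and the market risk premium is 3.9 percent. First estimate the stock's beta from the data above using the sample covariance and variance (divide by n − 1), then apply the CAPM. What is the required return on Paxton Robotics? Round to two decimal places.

4.15%

Mean R_i = (-0.3 + 7.4 + 1.3 + 0.5 + 2.6 + 5.4) / 6 = 2.8167%
Mean R_m = (-5.1 + 6.8 + 0.8 − 3.0 − 0.5 + 5.1) / 6 = 0.6833%
Σ(R_i − R̄_i)(R_m − R̄_m) = 66.0817  ⇒  Cov = 66.0817 / 5 = 13.2163
Σ(R_m − R̄_m)² = 105.3483  ⇒  Var(R_m) = 105.3483 / 5 = 21.0697
β = Cov / Var(R_m) = 13.2163 / 21.0697 = 0.6273
E(R) = R_f + β × MRP = 1.7% + 0.6273 × 3.9% = 4.15%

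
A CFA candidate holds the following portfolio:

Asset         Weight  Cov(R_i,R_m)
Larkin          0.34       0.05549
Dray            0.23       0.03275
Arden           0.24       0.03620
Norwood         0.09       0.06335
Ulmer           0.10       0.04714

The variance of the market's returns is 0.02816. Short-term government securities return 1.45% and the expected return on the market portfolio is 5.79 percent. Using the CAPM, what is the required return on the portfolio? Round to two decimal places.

β_Larkin = 0.05549 / 0.02816 = 1.9705
β_Dray = 0.03275 / 0.02816 = 1.1630
β_Arden = 0.03620 / 0.02816 = 1.2855
β_Norwood = 0.06335 / 0.02816 = 2.2496
β_Ulmer = 0.04714 / 0.02816 = 1.6740
β_P = Σ w_i β_i = 0.34×1.9705 + 0.23×1.1630 + 0.24×1.2855 + 0.09×2.2496 + 0.10×1.6740 = 1.6158
MRP = 5.79% − 1.45% = 4.34%
E(R_P) = R_f + β_P × MRP = 1.45% + 1.6158 × 4.34% = 8.46%

8.46%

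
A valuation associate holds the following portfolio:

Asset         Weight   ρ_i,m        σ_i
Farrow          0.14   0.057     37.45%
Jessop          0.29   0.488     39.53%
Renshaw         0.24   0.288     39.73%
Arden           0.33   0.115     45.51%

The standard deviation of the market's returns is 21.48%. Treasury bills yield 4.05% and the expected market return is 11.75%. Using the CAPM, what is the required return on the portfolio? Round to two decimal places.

β_Farrow = 0.057 × 37.45% / 21.48% = 0.0994
β_Jessop = 0.488 × 39.53% / 21.48% = 0.8981
β_Renshaw = 0.288 × 39.73% / 21.48% = 0.5327
β_Arden = 0.115 × 45.51% / 21.48% = 0.2437
β_P = Σ w_i β_i = 0.14×0.0994 + 0.29×0.8981 + 0.24×0.5327 + 0.33×0.2437 = 0.4826
MRP = 11.75% − 4.05% = 7.70%
E(R_P) = R_f + β_P × MRP = 4.05% + 0.4826 × 7.70% = 7.77%

7.77%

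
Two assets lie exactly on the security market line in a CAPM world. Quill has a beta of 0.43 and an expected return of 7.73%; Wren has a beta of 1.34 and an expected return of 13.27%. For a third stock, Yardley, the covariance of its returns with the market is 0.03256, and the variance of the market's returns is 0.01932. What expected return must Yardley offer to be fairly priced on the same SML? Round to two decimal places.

MRP = (13.27% − 7.73%) / (1.34 − 0.43) = 6.0879%
R_f = 7.73% − 0.43 × 6.0879% = 5.1122%
β_Yardley = Cov / Var(R_m) = 0.03256 / 0.01932 = 1.6853
E(R_Yardley) = R_f + β × MRP = 5.1122% + 1.6853 × 6.0879% = 15.37%

15.37%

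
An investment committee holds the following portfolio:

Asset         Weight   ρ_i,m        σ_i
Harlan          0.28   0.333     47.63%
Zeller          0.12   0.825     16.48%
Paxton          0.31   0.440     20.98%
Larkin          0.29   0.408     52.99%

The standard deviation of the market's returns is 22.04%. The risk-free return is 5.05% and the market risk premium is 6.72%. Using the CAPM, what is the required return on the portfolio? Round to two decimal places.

9.69%

β_Harlan = 0.333 × 47.63% / 22.04% = 0.7196
β_Zeller = 0.825 × 16.48% / 22.04% = 0.6169
β_Paxton = 0.440 × 20.98% / 22.04% = 0.4188
β_Larkin = 0.408 × 52.99% / 22.04% = 0.9809
β_P = Σ w_i β_i = 0.28×0.7196 + 0.12×0.6169 + 0.31×0.4188 + 0.29×0.9809 = 0.6898
E(R_P) = R_f + β_P × MRP = 5.05% + 0.6898 × 6.72% = 9.69%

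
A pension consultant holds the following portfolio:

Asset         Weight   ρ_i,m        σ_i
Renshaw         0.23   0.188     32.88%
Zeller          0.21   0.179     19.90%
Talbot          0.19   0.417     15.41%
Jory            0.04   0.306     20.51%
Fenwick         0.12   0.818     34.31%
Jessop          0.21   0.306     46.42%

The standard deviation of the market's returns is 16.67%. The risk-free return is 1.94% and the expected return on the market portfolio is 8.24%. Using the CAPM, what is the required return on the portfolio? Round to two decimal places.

β_Renshaw = 0.188 × 32.88% / 16.67% = 0.3708
β_Zeller = 0.179 × 19.90% / 16.67% = 0.2137
β_Talbot = 0.417 × 15.41% / 16.67% = 0.3855
β_Jory = 0.306 × 20.51% / 16.67% = 0.3765
β_Fenwick = 0.818 × 34.31% / 16.67% = 1.6836
β_Jessop = 0.306 × 46.42% / 16.67% = 0.8521
β_P = Σ w_i β_i = 0.23×0.3708 + 0.21×0.2137 + 0.19×0.3855 + 0.04×0.3765 + 0.12×1.6836 + 0.21×0.8521 = 0.5994
MRP = 8.24% − 1.94% = 6.30%
E(R_P) = R_f + β_P × MRP = 1.94% + 0.5994 × 6.30% = 5.72%

5.72%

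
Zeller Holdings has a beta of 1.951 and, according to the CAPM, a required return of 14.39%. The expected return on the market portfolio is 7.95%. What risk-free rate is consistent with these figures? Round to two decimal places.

1.18%

E(R) = R_f + β(E(R_m) − R_f) = R_f(1 − β) + β·E(R_m)
14.39% = R_f × (1 − 1.951) + 1.951 × 7.95%
14.39% = R_f × -0.951 + 15.51045%
R_f = (14.39% − 15.51045%) / -0.951 = 1.18%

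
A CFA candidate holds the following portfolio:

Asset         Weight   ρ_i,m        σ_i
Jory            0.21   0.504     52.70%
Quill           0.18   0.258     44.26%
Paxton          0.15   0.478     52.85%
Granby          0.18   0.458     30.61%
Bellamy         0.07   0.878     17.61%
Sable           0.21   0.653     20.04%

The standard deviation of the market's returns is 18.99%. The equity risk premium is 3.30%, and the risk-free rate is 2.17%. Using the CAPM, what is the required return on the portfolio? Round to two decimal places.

5.26%

β_Jory = 0.504 × 52.70% / 18.99% = 1.3987
β_Quill = 0.258 × 44.26% / 18.99% = 0.6013
β_Paxton = 0.478 × 52.85% / 18.99% = 1.3303
β_Granby = 0.458 × 30.61% / 18.99% = 0.7383
β_Bellamy = 0.878 × 17.61% / 18.99% = 0.8142
β_Sable = 0.653 × 20.04% / 18.99% = 0.6891
β_P = Σ w_i β_i = 0.21×1.3987 + 0.18×0.6013 + 0.15×1.3303 + 0.18×0.7383 + 0.07×0.8142 + 0.21×0.6891 = 0.9361
E(R_P) = R_f + β_P × MRP = 2.17% + 0.9361 × 3.30% = 5.26%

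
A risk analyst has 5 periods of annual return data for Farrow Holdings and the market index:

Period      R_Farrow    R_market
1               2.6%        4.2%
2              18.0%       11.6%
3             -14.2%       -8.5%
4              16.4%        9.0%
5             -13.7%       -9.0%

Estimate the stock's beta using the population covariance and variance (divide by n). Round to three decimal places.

Mean R_i = (2.6 + 18.0 − 14.2 + 16.4 − 13.7) / 5 = 1.8200%
Mean R_m = (4.2 + 11.6 − 8.5 + 9.0 − 9.0) / 5 = 1.4600%
Σ(R_i − R̄_i)(R_m − R̄_m) = 598.0340  ⇒  Cov = 598.0340 / 5 = 119.6068
Σ(R_m − R̄_m)² = 375.7920  ⇒  Var(R_m) = 375.7920 / 5 = 75.1584
β = Cov / Var(R_m) = 119.6068 / 75.1584 = 1.5914

1.591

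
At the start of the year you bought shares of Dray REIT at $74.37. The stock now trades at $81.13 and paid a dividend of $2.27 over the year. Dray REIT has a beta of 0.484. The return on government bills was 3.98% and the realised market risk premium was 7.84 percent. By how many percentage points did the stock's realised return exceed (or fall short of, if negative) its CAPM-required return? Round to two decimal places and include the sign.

+4.37%

Realised HPR = (P1 + D1 − P0) / P0 = (81.13 + 2.27 − 74.37) / 74.37 = 9.03 / 74.37 = 12.1420%
CAPM required = R_f + β·MRP = 3.98% + 0.484 × 7.84% = 7.77456%
α = realised − required = 12.1420% − 7.77456% = +4.37%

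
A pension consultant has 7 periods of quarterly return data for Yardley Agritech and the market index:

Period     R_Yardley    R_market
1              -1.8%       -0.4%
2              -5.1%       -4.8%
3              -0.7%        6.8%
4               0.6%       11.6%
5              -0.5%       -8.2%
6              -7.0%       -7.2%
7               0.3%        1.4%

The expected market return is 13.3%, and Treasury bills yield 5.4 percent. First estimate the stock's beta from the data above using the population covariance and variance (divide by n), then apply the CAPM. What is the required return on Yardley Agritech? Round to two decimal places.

7.36%

Mean R_i = (-1.8 − 5.1 − 0.7 + 0.6 − 0.5 − 7.0 + 0.3) / 7 = -2.0286%
Mean R_m = (-0.4 − 4.8 + 6.8 + 11.6 − 8.2 − 7.2 + 1.4) / 7 = -0.1143%
Σ(R_i − R̄_i)(R_m − R̄_m) = 80.6971  ⇒  Cov = 80.6971 / 7 = 11.5282
Σ(R_m − R̄_m)² = 324.9486  ⇒  Var(R_m) = 324.9486 / 7 = 46.4212
β = Cov / Var(R_m) = 11.5282 / 46.4212 = 0.2483
MRP = 13.3% − 5.4% = 7.90%
E(R) = R_f + β × MRP = 5.4% + 0.2483 × 7.9% = 7.36%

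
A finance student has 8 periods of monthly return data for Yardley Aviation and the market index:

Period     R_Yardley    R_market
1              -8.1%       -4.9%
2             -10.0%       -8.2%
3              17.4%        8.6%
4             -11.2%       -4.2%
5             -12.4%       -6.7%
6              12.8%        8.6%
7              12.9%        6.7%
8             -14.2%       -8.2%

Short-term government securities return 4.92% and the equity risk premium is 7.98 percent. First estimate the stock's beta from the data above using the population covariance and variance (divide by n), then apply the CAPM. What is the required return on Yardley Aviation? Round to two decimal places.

18.73%

Mean R_i = (-8.1 − 10.0 + 17.4 − 11.2 − 12.4 + 12.8 + 12.9 − 14.2) / 8 = -1.6000%
Mean R_m = (-4.9 − 8.2 + 8.6 − 4.2 − 6.7 + 8.6 + 6.7 − 8.2) / 8 = -1.0375%
Σ(R_i − R̄_i)(R_m − R̄_m) = 701.1200  ⇒  Cov = 701.1200 / 8 = 87.6400
Σ(R_m − R̄_m)² = 405.2188  ⇒  Var(R_m) = 405.2188 / 8 = 50.6524
β = Cov / Var(R_m) = 87.6400 / 50.6524 = 1.7302
E(R) = R_f + β × MRP = 4.92% + 1.7302 × 7.98% = 18.73%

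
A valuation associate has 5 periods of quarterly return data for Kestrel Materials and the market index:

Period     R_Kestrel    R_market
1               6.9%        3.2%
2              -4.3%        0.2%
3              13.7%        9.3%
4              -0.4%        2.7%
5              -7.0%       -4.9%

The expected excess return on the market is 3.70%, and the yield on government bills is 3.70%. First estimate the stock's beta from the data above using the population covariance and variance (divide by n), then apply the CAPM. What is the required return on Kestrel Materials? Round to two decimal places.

9.39%

Mean R_i = (6.9 − 4.3 + 13.7 − 0.4 − 7.0) / 5 = 1.7800%
Mean R_m = (3.2 + 0.2 + 9.3 + 2.7 − 4.9) / 5 = 2.1000%
Σ(R_i − R̄_i)(R_m − R̄_m) = 163.1600  ⇒  Cov = 163.1600 / 5 = 32.6320
Σ(R_m − R̄_m)² = 106.0200  ⇒  Var(R_m) = 106.0200 / 5 = 21.2040
β = Cov / Var(R_m) = 32.6320 / 21.2040 = 1.5390
E(R) = R_f + β × MRP = 3.70% + 1.5390 × 3.70% = 9.39%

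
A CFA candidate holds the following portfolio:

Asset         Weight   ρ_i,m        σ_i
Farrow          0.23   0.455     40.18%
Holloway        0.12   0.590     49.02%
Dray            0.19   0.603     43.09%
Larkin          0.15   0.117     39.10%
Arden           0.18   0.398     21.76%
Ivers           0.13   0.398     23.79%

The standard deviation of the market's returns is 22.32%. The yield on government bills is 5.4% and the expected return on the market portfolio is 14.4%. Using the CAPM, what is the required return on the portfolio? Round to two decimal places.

β_Farrow = 0.455 × 40.18% / 22.32% = 0.8191
β_Holloway = 0.590 × 49.02% / 22.32% = 1.2958
β_Dray = 0.603 × 43.09% / 22.32% = 1.1641
β_Larkin = 0.117 × 39.10% / 22.32% = 0.2050
β_Arden = 0.398 × 21.76% / 22.32% = 0.3880
β_Ivers = 0.398 × 23.79% / 22.32% = 0.4242
β_P = Σ w_i β_i = 0.23×0.8191 + 0.12×1.2958 + 0.19×1.1641 + 0.15×0.2050 + 0.18×0.3880 + 0.13×0.4242 = 0.7208
MRP = 14.4% − 5.4% = 9.00%
E(R_P) = R_f + β_P × MRP = 5.4% + 0.7208 × 9.0% = 11.89%

11.89%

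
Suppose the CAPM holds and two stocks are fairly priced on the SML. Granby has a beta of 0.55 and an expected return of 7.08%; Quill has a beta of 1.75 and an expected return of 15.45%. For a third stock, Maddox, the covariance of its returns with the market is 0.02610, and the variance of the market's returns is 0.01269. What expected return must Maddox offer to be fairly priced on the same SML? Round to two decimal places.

MRP = (15.45% − 7.08%) / (1.75 − 0.55) = 6.9750%
R_f = 7.08% − 0.55 × 6.9750% = 3.2438%
β_Maddox = Cov / Var(R_m) = 0.02610 / 0.01269 = 2.0567
E(R_Maddox) = R_f + β × MRP = 3.2438% + 2.0567 × 6.9750% = 17.59%

17.59%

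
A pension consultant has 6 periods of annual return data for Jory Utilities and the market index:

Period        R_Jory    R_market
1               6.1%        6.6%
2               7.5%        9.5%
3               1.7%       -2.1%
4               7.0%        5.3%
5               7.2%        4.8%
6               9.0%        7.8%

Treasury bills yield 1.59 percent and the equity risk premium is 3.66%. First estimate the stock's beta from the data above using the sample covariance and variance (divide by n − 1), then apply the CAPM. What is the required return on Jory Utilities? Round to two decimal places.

Mean R_i = (6.1 + 7.5 + 1.7 + 7.0 + 7.2 + 9.0) / 6 = 6.4167%
Mean R_m = (6.6 + 9.5 − 2.1 + 5.3 + 4.8 + 7.8) / 6 = 5.3167%
Σ(R_i − R̄_i)(R_m − R̄_m) = 45.1083  ⇒  Cov = 45.1083 / 5 = 9.0217
Σ(R_m − R̄_m)² = 80.5883  ⇒  Var(R_m) = 80.5883 / 5 = 16.1177
β = Cov / Var(R_m) = 9.0217 / 16.1177 = 0.5597
E(R) = R_f + β × MRP = 1.59% + 0.5597 × 3.66% = 3.64%

3.64%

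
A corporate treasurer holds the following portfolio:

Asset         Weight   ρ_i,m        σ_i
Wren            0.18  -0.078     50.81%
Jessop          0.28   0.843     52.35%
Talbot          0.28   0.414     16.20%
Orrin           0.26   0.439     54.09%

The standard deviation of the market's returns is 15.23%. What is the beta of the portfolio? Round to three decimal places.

β_Wren = -0.078 × 50.81% / 15.23% = -0.2602
β_Jessop = 0.843 × 52.35% / 15.23% = 2.8976
β_Talbot = 0.414 × 16.20% / 15.23% = 0.4404
β_Orrin = 0.439 × 54.09% / 15.23% = 1.5591
β_P = Σ w_i β_i = 0.18×-0.2602 + 0.28×2.8976 + 0.28×0.4404 + 0.26×1.5591 = 1.2932

1.293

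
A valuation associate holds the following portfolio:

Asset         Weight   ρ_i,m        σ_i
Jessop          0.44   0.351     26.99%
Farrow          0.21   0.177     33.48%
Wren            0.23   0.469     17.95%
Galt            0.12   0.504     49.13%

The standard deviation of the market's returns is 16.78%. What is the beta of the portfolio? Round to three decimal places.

0.615

β_Jessop = 0.351 × 26.99% / 16.78% = 0.5646
β_Farrow = 0.177 × 33.48% / 16.78% = 0.3532
β_Wren = 0.469 × 17.95% / 16.78% = 0.5017
β_Galt = 0.504 × 49.13% / 16.78% = 1.4757
β_P = Σ w_i β_i = 0.44×0.5646 + 0.21×0.3532 + 0.23×0.5017 + 0.12×1.4757 = 0.6151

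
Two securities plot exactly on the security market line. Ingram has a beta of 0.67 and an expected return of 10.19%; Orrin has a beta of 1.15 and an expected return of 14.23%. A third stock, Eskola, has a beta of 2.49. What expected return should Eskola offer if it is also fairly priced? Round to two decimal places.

25.51%

MRP (SML slope) = (14.23% − 10.19%) / (1.15 − 0.67) = 4.04% / 0.48 = 8.4167%
R_f (intercept) = 10.19% − 0.67 × 8.4167% = 4.5508%
E(R_Eskola) = R_f + β × MRP = 4.5508% + 2.49 × 8.4167% = 25.51%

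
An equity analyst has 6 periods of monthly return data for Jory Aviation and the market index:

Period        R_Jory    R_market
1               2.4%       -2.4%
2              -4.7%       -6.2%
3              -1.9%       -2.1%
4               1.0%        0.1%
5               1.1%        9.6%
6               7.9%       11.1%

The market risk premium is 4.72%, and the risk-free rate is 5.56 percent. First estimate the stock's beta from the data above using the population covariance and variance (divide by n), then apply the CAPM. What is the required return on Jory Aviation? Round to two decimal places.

7.78%

Mean R_i = (2.4 − 4.7 − 1.9 + 1.0 + 1.1 + 7.9) / 6 = 0.9667%
Mean R_m = (-2.4 − 6.2 − 2.1 + 0.1 + 9.6 + 11.1) / 6 = 1.6833%
Σ(R_i − R̄_i)(R_m − R̄_m) = 115.9567  ⇒  Cov = 115.9567 / 6 = 19.3261
Σ(R_m − R̄_m)² = 246.9883  ⇒  Var(R_m) = 246.9883 / 6 = 41.1647
β = Cov / Var(R_m) = 19.3261 / 41.1647 = 0.4695
E(R) = R_f + β × MRP = 5.56% + 0.4695 × 4.72% = 7.78%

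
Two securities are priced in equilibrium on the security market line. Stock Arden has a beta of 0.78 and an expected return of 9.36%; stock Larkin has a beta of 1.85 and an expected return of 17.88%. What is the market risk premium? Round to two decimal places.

Both satisfy E(R) = R_f + β·MRP, so the slope of the SML is
MRP = (17.88% − 9.36%) / (1.85 − 0.78) = 8.52% / 1.07 = 7.9626%

7.96%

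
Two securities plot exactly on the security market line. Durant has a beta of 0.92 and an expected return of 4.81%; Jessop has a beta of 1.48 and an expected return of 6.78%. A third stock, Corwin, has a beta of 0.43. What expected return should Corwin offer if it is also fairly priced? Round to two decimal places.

MRP (SML slope) = (6.78% − 4.81%) / (1.48 − 0.92) = 1.97% / 0.56 = 3.5179%
R_f (intercept) = 4.81% − 0.92 × 3.5179% = 1.5735%
E(R_Corwin) = R_f + β × MRP = 1.5735% + 0.43 × 3.5179% = 3.09%

3.09%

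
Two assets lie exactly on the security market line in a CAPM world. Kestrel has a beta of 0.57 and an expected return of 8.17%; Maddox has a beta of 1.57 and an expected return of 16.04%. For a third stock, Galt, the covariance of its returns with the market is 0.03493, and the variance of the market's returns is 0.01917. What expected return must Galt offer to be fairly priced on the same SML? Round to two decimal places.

MRP = (16.04% − 8.17%) / (1.57 − 0.57) = 7.8700%
R_f = 8.17% − 0.57 × 7.8700% = 3.6841%
β_Galt = Cov / Var(R_m) = 0.03493 / 0.01917 = 1.8221
E(R_Galt) = R_f + β × MRP = 3.6841% + 1.8221 × 7.8700% = 18.02%

18.02%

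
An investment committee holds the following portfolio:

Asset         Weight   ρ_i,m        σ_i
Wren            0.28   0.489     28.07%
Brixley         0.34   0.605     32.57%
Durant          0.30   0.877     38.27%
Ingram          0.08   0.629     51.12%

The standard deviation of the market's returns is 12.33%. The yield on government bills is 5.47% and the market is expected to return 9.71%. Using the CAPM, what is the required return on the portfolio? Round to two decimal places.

β_Wren = 0.489 × 28.07% / 12.33% = 1.1132
β_Brixley = 0.605 × 32.57% / 12.33% = 1.5981
β_Durant = 0.877 × 38.27% / 12.33% = 2.7220
β_Ingram = 0.629 × 51.12% / 12.33% = 2.6078
β_P = Σ w_i β_i = 0.28×1.1132 + 0.34×1.5981 + 0.30×2.7220 + 0.08×2.6078 = 1.8803
MRP = 9.71% − 5.47% = 4.24%
E(R_P) = R_f + β_P × MRP = 5.47% + 1.8803 × 4.24% = 13.44%

13.44%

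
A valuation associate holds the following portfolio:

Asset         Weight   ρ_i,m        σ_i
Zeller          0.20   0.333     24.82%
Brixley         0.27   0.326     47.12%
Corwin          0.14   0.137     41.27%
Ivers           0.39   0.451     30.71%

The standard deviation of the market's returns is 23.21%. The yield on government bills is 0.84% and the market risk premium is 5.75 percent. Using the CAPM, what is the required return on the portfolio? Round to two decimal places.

3.81%

β_Zeller = 0.333 × 24.82% / 23.21% = 0.3561
β_Brixley = 0.326 × 47.12% / 23.21% = 0.6618
β_Corwin = 0.137 × 41.27% / 23.21% = 0.2436
β_Ivers = 0.451 × 30.71% / 23.21% = 0.5967
β_P = Σ w_i β_i = 0.20×0.3561 + 0.27×0.6618 + 0.14×0.2436 + 0.39×0.5967 = 0.5167
E(R_P) = R_f + β_P × MRP = 0.84% + 0.5167 × 5.75% = 3.81%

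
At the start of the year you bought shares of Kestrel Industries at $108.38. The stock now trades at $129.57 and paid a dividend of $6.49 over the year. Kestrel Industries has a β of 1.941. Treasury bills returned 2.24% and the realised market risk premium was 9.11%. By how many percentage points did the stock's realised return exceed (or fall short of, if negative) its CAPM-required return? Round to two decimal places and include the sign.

Realised HPR = (P1 + D1 − P0) / P0 = (129.57 + 6.49 − 108.38) / 108.38 = 27.68 / 108.38 = 25.5398%
CAPM required = R_f + β·MRP = 2.24% + 1.941 × 9.11% = 19.92251%
α = realised − required = 25.5398% − 19.92251% = +5.62%

+5.62%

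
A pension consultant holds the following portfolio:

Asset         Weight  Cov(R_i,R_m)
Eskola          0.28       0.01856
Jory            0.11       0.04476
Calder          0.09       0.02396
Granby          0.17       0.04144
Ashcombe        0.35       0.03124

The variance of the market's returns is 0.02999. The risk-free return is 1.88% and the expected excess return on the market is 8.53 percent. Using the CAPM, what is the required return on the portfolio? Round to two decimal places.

10.49%

β_Eskola = 0.01856 / 0.02999 = 0.6189
β_Jory = 0.04476 / 0.02999 = 1.4925
β_Calder = 0.02396 / 0.02999 = 0.7989
β_Granby = 0.04144 / 0.02999 = 1.3818
β_Ashcombe = 0.03124 / 0.02999 = 1.0417
β_P = Σ w_i β_i = 0.28×0.6189 + 0.11×1.4925 + 0.09×0.7989 + 0.17×1.3818 + 0.35×1.0417 = 1.0089
E(R_P) = R_f + β_P × MRP = 1.88% + 1.0089 × 8.53% = 10.49%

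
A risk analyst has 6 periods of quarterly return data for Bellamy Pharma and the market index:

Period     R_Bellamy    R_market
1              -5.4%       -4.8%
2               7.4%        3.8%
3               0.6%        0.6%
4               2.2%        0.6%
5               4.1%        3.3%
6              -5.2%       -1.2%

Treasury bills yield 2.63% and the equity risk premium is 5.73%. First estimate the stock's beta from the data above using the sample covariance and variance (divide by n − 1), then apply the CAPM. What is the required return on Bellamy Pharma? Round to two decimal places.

Mean R_i = (-5.4 + 7.4 + 0.6 + 2.2 + 4.1 − 5.2) / 6 = 0.6167%
Mean R_m = (-4.8 + 3.8 + 0.6 + 0.6 + 3.3 − 1.2) / 6 = 0.3833%
Σ(R_i − R̄_i)(R_m − R̄_m) = 74.0717  ⇒  Cov = 74.0717 / 5 = 14.8143
Σ(R_m − R̄_m)² = 49.6483  ⇒  Var(R_m) = 49.6483 / 5 = 9.9297
β = Cov / Var(R_m) = 14.8143 / 9.9297 = 1.4919
E(R) = R_f + β × MRP = 2.63% + 1.4919 × 5.73% = 11.18%

11.18%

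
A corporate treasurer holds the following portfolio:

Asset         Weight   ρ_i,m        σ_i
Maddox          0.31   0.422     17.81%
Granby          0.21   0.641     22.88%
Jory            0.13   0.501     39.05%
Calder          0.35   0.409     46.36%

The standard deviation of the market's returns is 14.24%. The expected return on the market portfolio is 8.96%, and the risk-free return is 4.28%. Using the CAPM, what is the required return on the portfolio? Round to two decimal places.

9.07%

β_Maddox = 0.422 × 17.81% / 14.24% = 0.5278
β_Granby = 0.641 × 22.88% / 14.24% = 1.0299
β_Jory = 0.501 × 39.05% / 14.24% = 1.3739
β_Calder = 0.409 × 46.36% / 14.24% = 1.3315
β_P = Σ w_i β_i = 0.31×0.5278 + 0.21×1.0299 + 0.13×1.3739 + 0.35×1.3315 = 1.0245
MRP = 8.96% − 4.28% = 4.68%
E(R_P) = R_f + β_P × MRP = 4.28% + 1.0245 × 4.68% = 9.07%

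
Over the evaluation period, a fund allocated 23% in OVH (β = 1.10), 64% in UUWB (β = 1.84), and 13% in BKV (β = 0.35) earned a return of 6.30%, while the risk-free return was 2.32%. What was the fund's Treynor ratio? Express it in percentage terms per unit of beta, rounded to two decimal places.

β_P = 0.23×1.10 + 0.64×1.84 + 0.13×0.35 = 1.4761
Treynor = (R_P − R_f) / β_P = (6.30% − 2.32%) / 1.4761 = 3.98% / 1.4761 = 2.70%

2.70%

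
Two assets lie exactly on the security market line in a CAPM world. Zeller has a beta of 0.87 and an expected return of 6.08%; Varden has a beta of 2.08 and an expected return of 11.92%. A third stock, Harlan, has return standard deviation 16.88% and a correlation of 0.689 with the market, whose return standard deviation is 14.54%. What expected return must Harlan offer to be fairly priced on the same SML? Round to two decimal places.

5.74%

MRP = (11.92% − 6.08%) / (2.08 − 0.87) = 4.8264%
R_f = 6.08% − 0.87 × 4.8264% = 1.8810%
β_Harlan = ρ·σ_i/σ_m = 0.689 × 16.88 / 14.54 = 0.7999
E(R_Harlan) = R_f + β × MRP = 1.8810% + 0.7999 × 4.8264% = 5.74%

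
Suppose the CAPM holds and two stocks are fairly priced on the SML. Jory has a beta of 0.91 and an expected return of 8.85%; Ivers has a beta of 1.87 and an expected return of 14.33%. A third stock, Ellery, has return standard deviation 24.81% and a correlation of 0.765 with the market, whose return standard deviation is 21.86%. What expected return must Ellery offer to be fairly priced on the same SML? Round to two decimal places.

MRP = (14.33% − 8.85%) / (1.87 − 0.91) = 5.7083%
R_f = 8.85% − 0.91 × 5.7083% = 3.6554%
β_Ellery = ρ·σ_i/σ_m = 0.765 × 24.81 / 21.86 = 0.8682
E(R_Ellery) = R_f + β × MRP = 3.6554% + 0.8682 × 5.7083% = 8.61%

8.61%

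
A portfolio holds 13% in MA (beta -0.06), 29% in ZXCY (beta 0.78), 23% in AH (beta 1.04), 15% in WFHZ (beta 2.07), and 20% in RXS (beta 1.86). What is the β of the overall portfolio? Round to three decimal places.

β_P = Σ w_i β_i = 0.13×-0.06 + 0.29×0.78 + 0.23×1.04 + 0.15×2.07 + 0.20×1.86 = 1.1401

1.140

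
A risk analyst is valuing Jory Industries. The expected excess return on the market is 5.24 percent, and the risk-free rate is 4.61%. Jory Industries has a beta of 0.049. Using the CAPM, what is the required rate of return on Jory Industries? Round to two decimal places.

E(R) = R_f + β × MRP = 4.61% + 0.049 × 5.24% = 4.87%

4.87%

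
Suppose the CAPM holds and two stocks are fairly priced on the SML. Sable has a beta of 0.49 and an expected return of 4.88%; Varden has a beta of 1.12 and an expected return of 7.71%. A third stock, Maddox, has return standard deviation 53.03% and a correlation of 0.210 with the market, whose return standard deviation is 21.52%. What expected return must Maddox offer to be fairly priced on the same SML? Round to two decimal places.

MRP = (7.71% − 4.88%) / (1.12 − 0.49) = 4.4921%
R_f = 4.88% − 0.49 × 4.4921% = 2.6789%
β_Maddox = ρ·σ_i/σ_m = 0.210 × 53.03 / 21.52 = 0.5175
E(R_Maddox) = R_f + β × MRP = 2.6789% + 0.5175 × 4.4921% = 5.00%

5.00%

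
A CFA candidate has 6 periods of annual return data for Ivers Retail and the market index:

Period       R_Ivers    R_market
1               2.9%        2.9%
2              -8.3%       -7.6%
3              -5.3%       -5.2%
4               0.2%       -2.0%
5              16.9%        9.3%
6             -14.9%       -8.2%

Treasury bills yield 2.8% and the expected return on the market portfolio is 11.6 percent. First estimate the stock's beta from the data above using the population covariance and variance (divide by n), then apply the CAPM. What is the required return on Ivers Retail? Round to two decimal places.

Mean R_i = (2.9 − 8.3 − 5.3 + 0.2 + 16.9 − 14.9) / 6 = -1.4167%
Mean R_m = (2.9 − 7.6 − 5.2 − 2.0 + 9.3 − 8.2) / 6 = -1.8000%
Σ(R_i − R̄_i)(R_m − R̄_m) = 362.7000  ⇒  Cov = 362.7000 / 6 = 60.4500
Σ(R_m − R̄_m)² = 231.5000  ⇒  Var(R_m) = 231.5000 / 6 = 38.5833
β = Cov / Var(R_m) = 60.4500 / 38.5833 = 1.5667
MRP = 11.6% − 2.8% = 8.80%
E(R) = R_f + β × MRP = 2.8% + 1.5667 × 8.8% = 16.59%

16.59%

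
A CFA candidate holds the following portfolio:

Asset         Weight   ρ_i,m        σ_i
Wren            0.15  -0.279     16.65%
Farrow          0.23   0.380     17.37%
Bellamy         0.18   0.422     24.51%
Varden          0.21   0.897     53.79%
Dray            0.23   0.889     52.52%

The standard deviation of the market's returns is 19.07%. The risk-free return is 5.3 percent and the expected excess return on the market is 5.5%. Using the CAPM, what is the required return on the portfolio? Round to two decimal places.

12.09%

β_Wren = -0.279 × 16.65% / 19.07% = -0.2436
β_Farrow = 0.380 × 17.37% / 19.07% = 0.3461
β_Bellamy = 0.422 × 24.51% / 19.07% = 0.5424
β_Varden = 0.897 × 53.79% / 19.07% = 2.5301
β_Dray = 0.889 × 52.52% / 19.07% = 2.4484
β_P = Σ w_i β_i = 0.15×-0.2436 + 0.23×0.3461 + 0.18×0.5424 + 0.21×2.5301 + 0.23×2.4484 = 1.2351
E(R_P) = R_f + β_P × MRP = 5.3% + 1.2351 × 5.5% = 12.09%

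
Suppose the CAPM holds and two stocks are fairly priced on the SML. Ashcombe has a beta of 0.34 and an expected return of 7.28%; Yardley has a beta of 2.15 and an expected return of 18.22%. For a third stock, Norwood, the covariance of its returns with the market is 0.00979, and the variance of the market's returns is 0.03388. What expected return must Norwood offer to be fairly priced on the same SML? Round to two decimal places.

MRP = (18.22% − 7.28%) / (2.15 − 0.34) = 6.0442%
R_f = 7.28% − 0.34 × 6.0442% = 5.2250%
β_Norwood = Cov / Var(R_m) = 0.00979 / 0.03388 = 0.2890
E(R_Norwood) = R_f + β × MRP = 5.2250% + 0.2890 × 6.0442% = 6.97%

6.97%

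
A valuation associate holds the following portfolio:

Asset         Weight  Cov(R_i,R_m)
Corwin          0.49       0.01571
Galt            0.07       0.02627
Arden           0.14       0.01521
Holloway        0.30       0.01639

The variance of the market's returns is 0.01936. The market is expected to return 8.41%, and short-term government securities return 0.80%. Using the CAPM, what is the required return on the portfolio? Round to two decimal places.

β_Corwin = 0.01571 / 0.01936 = 0.8115
β_Galt = 0.02627 / 0.01936 = 1.3569
β_Arden = 0.01521 / 0.01936 = 0.7856
β_Holloway = 0.01639 / 0.01936 = 0.8466
β_P = Σ w_i β_i = 0.49×0.8115 + 0.07×1.3569 + 0.14×0.7856 + 0.30×0.8466 = 0.8566
MRP = 8.41% − 0.80% = 7.61%
E(R_P) = R_f + β_P × MRP = 0.80% + 0.8566 × 7.61% = 7.32%

7.32%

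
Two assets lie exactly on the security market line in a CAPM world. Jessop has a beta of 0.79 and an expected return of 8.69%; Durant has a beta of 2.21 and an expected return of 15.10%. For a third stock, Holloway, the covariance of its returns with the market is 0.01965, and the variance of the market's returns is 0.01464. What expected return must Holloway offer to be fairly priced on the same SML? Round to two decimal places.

11.18%

MRP = (15.10% − 8.69%) / (2.21 − 0.79) = 4.5141%
R_f = 8.69% − 0.79 × 4.5141% = 5.1239%
β_Holloway = Cov / Var(R_m) = 0.01965 / 0.01464 = 1.3422
E(R_Holloway) = R_f + β × MRP = 5.1239% + 1.3422 × 4.5141% = 11.18%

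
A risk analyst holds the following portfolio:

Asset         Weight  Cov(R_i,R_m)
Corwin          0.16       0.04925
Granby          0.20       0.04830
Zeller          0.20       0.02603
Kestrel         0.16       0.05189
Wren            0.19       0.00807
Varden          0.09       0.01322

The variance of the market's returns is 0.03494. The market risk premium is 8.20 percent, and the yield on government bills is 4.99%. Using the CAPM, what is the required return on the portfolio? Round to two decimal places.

β_Corwin = 0.04925 / 0.03494 = 1.4096
β_Granby = 0.04830 / 0.03494 = 1.3824
β_Zeller = 0.02603 / 0.03494 = 0.7450
β_Kestrel = 0.05189 / 0.03494 = 1.4851
β_Wren = 0.00807 / 0.03494 = 0.2310
β_Varden = 0.01322 / 0.03494 = 0.3784
β_P = Σ w_i β_i = 0.16×1.4096 + 0.20×1.3824 + 0.20×0.7450 + 0.16×1.4851 + 0.19×0.2310 + 0.09×0.3784 = 0.9666
E(R_P) = R_f + β_P × MRP = 4.99% + 0.9666 × 8.20% = 12.92%

12.92%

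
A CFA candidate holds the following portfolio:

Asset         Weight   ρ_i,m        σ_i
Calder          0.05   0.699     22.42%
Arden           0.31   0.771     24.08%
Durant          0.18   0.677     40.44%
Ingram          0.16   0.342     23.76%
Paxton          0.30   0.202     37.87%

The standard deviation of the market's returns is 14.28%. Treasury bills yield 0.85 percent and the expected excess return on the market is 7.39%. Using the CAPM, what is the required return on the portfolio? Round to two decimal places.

β_Calder = 0.699 × 22.42% / 14.28% = 1.0974
β_Arden = 0.771 × 24.08% / 14.28% = 1.3001
β_Durant = 0.677 × 40.44% / 14.28% = 1.9172
β_Ingram = 0.342 × 23.76% / 14.28% = 0.5690
β_Paxton = 0.202 × 37.87% / 14.28% = 0.5357
β_P = Σ w_i β_i = 0.05×1.0974 + 0.31×1.3001 + 0.18×1.9172 + 0.16×0.5690 + 0.30×0.5357 = 1.0547
E(R_P) = R_f + β_P × MRP = 0.85% + 1.0547 × 7.39% = 8.64%

8.64%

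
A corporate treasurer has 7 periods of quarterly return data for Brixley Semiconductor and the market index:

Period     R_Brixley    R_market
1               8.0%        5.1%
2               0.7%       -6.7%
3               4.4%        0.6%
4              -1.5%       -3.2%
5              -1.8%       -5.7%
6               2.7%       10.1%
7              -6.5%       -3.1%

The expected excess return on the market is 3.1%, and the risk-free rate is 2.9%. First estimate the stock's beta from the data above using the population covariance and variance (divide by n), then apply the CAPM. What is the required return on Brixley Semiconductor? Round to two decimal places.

4.33%

Mean R_i = (8.0 + 0.7 + 4.4 − 1.5 − 1.8 + 2.7 − 6.5) / 7 = 0.8571%
Mean R_m = (5.1 − 6.7 + 0.6 − 3.2 − 5.7 + 10.1 − 3.1) / 7 = -0.4143%
Σ(R_i − R̄_i)(R_m − R̄_m) = 103.7157  ⇒  Cov = 103.7157 / 7 = 14.8165
Σ(R_m − R̄_m)² = 224.4086  ⇒  Var(R_m) = 224.4086 / 7 = 32.0584
β = Cov / Var(R_m) = 14.8165 / 32.0584 = 0.4622
E(R) = R_f + β × MRP = 2.9% + 0.4622 × 3.1% = 4.33%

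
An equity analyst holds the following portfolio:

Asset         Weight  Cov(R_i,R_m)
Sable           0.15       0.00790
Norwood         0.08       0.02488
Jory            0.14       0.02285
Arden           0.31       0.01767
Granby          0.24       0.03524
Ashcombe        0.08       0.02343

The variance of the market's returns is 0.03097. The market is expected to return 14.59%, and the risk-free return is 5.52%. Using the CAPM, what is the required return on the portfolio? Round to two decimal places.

12.02%

β_Sable = 0.00790 / 0.03097 = 0.2551
β_Norwood = 0.02488 / 0.03097 = 0.8034
β_Jory = 0.02285 / 0.03097 = 0.7378
β_Arden = 0.01767 / 0.03097 = 0.5706
β_Granby = 0.03524 / 0.03097 = 1.1379
β_Ashcombe = 0.02343 / 0.03097 = 0.7565
β_P = Σ w_i β_i = 0.15×0.2551 + 0.08×0.8034 + 0.14×0.7378 + 0.31×0.5706 + 0.24×1.1379 + 0.08×0.7565 = 0.7163
MRP = 14.59% − 5.52% = 9.07%
E(R_P) = R_f + β_P × MRP = 5.52% + 0.7163 × 9.07% = 12.02%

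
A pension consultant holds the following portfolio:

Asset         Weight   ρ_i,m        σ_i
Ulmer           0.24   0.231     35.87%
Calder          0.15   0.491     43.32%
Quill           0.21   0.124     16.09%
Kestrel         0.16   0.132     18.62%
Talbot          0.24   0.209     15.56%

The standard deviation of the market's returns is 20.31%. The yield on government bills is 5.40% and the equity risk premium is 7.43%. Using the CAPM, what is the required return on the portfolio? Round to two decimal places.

β_Ulmer = 0.231 × 35.87% / 20.31% = 0.4080
β_Calder = 0.491 × 43.32% / 20.31% = 1.0473
β_Quill = 0.124 × 16.09% / 20.31% = 0.0982
β_Kestrel = 0.132 × 18.62% / 20.31% = 0.1210
β_Talbot = 0.209 × 15.56% / 20.31% = 0.1601
β_P = Σ w_i β_i = 0.24×0.4080 + 0.15×1.0473 + 0.21×0.0982 + 0.16×0.1210 + 0.24×0.1601 = 0.3334
E(R_P) = R_f + β_P × MRP = 5.40% + 0.3334 × 7.43% = 7.88%

7.88%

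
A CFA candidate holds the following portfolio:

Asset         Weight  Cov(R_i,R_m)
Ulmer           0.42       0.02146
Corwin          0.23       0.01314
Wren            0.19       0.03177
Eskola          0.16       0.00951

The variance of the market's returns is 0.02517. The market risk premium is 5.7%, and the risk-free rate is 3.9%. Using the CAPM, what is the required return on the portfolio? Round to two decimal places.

8.34%

β_Ulmer = 0.02146 / 0.02517 = 0.8526
β_Corwin = 0.01314 / 0.02517 = 0.5221
β_Wren = 0.03177 / 0.02517 = 1.2622
β_Eskola = 0.00951 / 0.02517 = 0.3778
β_P = Σ w_i β_i = 0.42×0.8526 + 0.23×0.5221 + 0.19×1.2622 + 0.16×0.3778 = 0.7784
E(R_P) = R_f + β_P × MRP = 3.9% + 0.7784 × 5.7% = 8.34%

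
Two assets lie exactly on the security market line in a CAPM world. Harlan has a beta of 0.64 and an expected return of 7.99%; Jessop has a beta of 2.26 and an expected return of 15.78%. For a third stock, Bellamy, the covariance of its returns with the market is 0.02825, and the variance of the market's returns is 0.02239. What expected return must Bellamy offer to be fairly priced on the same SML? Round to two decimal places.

MRP = (15.78% − 7.99%) / (2.26 − 0.64) = 4.8086%
R_f = 7.99% − 0.64 × 4.8086% = 4.9125%
β_Bellamy = Cov / Var(R_m) = 0.02825 / 0.02239 = 1.2617
E(R_Bellamy) = R_f + β × MRP = 4.9125% + 1.2617 × 4.8086% = 10.98%

10.98%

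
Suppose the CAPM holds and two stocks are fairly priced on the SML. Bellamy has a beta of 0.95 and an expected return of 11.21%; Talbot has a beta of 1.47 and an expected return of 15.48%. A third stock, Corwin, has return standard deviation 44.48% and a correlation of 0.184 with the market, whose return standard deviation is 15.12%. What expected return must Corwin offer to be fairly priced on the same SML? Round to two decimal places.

MRP = (15.48% − 11.21%) / (1.47 − 0.95) = 8.2115%
R_f = 11.21% − 0.95 × 8.2115% = 3.4091%
β_Corwin = ρ·σ_i/σ_m = 0.184 × 44.48 / 15.12 = 0.5413
E(R_Corwin) = R_f + β × MRP = 3.4091% + 0.5413 × 8.2115% = 7.85%

7.85%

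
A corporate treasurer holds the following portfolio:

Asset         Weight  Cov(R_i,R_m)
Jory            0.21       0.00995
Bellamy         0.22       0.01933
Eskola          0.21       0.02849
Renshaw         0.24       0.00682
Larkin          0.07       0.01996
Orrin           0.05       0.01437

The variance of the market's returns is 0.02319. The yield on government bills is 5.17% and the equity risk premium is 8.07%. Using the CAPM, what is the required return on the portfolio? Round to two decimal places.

10.76%

β_Jory = 0.00995 / 0.02319 = 0.4291
β_Bellamy = 0.01933 / 0.02319 = 0.8335
β_Eskola = 0.02849 / 0.02319 = 1.2285
β_Renshaw = 0.00682 / 0.02319 = 0.2941
β_Larkin = 0.01996 / 0.02319 = 0.8607
β_Orrin = 0.01437 / 0.02319 = 0.6197
β_P = Σ w_i β_i = 0.21×0.4291 + 0.22×0.8335 + 0.21×1.2285 + 0.24×0.2941 + 0.07×0.8607 + 0.05×0.6197 = 0.6933
E(R_P) = R_f + β_P × MRP = 5.17% + 0.6933 × 8.07% = 10.76%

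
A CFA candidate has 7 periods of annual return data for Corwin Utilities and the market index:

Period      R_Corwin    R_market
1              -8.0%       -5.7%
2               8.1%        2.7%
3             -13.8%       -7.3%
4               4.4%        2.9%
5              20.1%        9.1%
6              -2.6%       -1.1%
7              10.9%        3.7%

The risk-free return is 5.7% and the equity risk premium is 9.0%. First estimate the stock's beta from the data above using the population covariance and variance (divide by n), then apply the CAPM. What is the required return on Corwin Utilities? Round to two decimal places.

23.80%

Mean R_i = (-8.0 + 8.1 − 13.8 + 4.4 + 20.1 − 2.6 + 10.9) / 7 = 2.7286%
Mean R_m = (-5.7 + 2.7 − 7.3 + 2.9 + 9.1 − 1.1 + 3.7) / 7 = 0.6143%
Σ(R_i − R̄_i)(R_m − R̄_m) = 395.3371  ⇒  Cov = 395.3371 / 7 = 56.4767
Σ(R_m − R̄_m)² = 196.5486  ⇒  Var(R_m) = 196.5486 / 7 = 28.0784
β = Cov / Var(R_m) = 56.4767 / 28.0784 = 2.0114
E(R) = R_f + β × MRP = 5.7% + 2.0114 × 9.0% = 23.80%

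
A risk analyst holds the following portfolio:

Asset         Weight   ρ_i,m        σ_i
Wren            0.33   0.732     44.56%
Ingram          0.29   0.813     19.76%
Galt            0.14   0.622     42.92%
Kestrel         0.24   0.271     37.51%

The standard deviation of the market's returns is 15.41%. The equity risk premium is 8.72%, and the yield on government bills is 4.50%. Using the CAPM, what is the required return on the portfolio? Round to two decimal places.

β_Wren = 0.732 × 44.56% / 15.41% = 2.1167
β_Ingram = 0.813 × 19.76% / 15.41% = 1.0425
β_Galt = 0.622 × 42.92% / 15.41% = 1.7324
β_Kestrel = 0.271 × 37.51% / 15.41% = 0.6597
β_P = Σ w_i β_i = 0.33×2.1167 + 0.29×1.0425 + 0.14×1.7324 + 0.24×0.6597 = 1.4017
E(R_P) = R_f + β_P × MRP = 4.50% + 1.4017 × 8.72% = 16.72%

16.72%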